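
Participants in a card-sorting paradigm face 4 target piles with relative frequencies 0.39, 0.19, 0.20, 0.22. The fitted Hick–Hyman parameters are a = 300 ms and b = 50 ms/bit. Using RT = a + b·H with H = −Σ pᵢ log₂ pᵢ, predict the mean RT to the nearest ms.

H = 0.39·log₂(1/0.39) + 0.19·log₂(1/0.19) + 0.20·log₂(1/0.20) + 0.22·log₂(1/0.22) = 1.9300 bits.
RT = 300 + 50 × 1.9300 = 396.50 ms.

396 ms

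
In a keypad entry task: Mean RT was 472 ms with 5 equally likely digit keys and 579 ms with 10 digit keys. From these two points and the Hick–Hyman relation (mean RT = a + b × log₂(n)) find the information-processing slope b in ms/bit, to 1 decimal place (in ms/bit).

The slope on a log₂ axis is (579 − 472) / (3.3219 − 2.3219) = 107.000 ms/bit.

107.0 ms/bit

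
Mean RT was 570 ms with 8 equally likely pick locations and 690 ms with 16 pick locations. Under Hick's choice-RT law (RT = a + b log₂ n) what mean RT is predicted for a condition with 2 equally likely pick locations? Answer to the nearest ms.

330 ms

RT is linear in log₂ n, so two points fix the line:
  b = (690 − 570) / (log₂ 16 − log₂ 8) = 120 / (4 − 3) = 120 ms/bit
  a = 570 − 120 × 3 = 210 ms
Then RT(2) = 210 + 120 × log₂ 2 = 210 + 120 × 1 ≈ 330.000 ms.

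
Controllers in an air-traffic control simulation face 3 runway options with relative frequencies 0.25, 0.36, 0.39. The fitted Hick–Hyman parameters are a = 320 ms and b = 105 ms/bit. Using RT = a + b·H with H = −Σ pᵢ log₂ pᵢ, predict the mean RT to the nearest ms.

484 ms

Entropy contributions −pᵢ log₂ pᵢ: 0.5000, 0.5306, 0.5298; sum H = 1.5604 bits.
RT = a + bH = 320 + 105·1.5604 = 483.84 ms.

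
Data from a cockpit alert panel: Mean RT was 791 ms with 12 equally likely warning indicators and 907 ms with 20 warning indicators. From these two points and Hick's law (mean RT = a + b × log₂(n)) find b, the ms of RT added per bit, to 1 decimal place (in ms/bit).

157.4 ms/bit

Slope: b = (907 − 791) / (log₂ 20 − log₂ 12) = 116/0.7370 = 157.402 ms/bit.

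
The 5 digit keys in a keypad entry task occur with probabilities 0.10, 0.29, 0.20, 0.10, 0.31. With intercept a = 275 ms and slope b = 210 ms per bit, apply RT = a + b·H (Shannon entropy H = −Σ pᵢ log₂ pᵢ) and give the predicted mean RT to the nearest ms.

731 ms

Entropy contributions −pᵢ log₂ pᵢ: 0.3322, 0.5179, 0.4644, 0.3322, 0.5238; sum H = 2.1705 bits.
RT = a + bH = 275 + 210·2.1705 = 730.80 ms.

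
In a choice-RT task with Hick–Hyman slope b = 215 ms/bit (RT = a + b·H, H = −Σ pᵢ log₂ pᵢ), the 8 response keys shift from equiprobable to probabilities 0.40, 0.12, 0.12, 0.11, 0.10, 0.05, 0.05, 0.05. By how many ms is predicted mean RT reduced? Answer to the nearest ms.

The RT saving is b·ΔH. Equiprobable H₀ = log₂(8) = 3.0000 bits; with the given probabilities H = 2.5937 bits.
b·(H₀ − H) = 215 × (3.0000 − 2.5937) = 87.36 ms.

87 ms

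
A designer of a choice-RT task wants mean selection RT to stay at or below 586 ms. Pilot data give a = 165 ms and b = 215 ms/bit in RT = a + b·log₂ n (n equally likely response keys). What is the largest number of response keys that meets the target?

Set 165 + 215·log₂ n ≤ 586 → log₂ n ≤ (586 − 165)/215 = 1.9581.
So n ≤ 2^1.9581 = 3.886; the largest integer n is 3.

3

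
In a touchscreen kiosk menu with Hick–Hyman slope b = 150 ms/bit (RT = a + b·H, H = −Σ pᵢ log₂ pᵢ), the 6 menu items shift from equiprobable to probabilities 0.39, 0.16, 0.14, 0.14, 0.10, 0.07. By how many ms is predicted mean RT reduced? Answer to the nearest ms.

36 ms

The RT saving is b·ΔH. Equiprobable H₀ = log₂(6) = 2.5850 bits; with the given probabilities H = 2.3478 bits.
b·(H₀ − H) = 150 × (2.5850 − 2.3478) = 35.58 ms.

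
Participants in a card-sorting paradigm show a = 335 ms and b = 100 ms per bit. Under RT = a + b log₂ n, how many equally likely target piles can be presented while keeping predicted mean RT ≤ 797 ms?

100·log₂ n ≤ 797 − 335 = 462, giving log₂ n ≤ 4.6200 and n ≤ 24.590. The largest whole number is 24.

24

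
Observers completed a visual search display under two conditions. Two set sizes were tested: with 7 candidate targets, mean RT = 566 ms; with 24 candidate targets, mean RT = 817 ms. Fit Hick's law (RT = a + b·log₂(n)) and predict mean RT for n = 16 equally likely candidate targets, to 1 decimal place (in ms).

Solve the two-equation system in a and b:
  b = (817 − 566) / (log₂ 24 − log₂ 7) = 251 / (4.5850 − 2.8074) = 141.201 ms/bit
  a = 566 − 141.201 × 2.8074 = 169.599 ms
Then RT(16) = 169.599 + 141.201 × log₂ 16 = 169.599 + 141.201 × 4 ≈ 734.403 ms.

734.4 ms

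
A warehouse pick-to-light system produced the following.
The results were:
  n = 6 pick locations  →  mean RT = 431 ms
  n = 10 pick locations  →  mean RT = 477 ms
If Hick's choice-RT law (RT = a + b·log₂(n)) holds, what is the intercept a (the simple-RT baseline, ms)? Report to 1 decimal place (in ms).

269.7 ms

The slope on a log₂ axis is (477 − 431) / (3.3219 − 2.5850) = 62.418 ms/bit.
a = RT₁ − b·log₂ n₁ = 431 − 62.418 × 2.5850 = 269.652 ms.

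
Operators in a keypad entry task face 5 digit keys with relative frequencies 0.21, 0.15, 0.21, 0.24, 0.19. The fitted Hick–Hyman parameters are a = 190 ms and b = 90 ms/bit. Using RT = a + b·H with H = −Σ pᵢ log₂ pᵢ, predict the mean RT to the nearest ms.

397 ms

H = 0.21·log₂(1/0.21) + 0.15·log₂(1/0.15) + 0.21·log₂(1/0.21) + 0.24·log₂(1/0.24) + 0.19·log₂(1/0.19) = 2.3056 bits.
RT = 190 + 90 × 2.3056 = 397.50 ms.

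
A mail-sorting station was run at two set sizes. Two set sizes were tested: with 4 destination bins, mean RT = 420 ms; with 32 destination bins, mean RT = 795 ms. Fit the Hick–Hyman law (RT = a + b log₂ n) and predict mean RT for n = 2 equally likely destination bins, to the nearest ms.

RT is linear in log₂ n, so two points fix the line:
  b = (795 − 420) / (log₂ 32 − log₂ 4) = 375 / (5 − 2) = 125 ms/bit
  a = 420 − 125 × 2 = 170 ms
Then RT(2) = 170 + 125 × log₂ 2 = 170 + 125 × 1 ≈ 295.000 ms.

295 ms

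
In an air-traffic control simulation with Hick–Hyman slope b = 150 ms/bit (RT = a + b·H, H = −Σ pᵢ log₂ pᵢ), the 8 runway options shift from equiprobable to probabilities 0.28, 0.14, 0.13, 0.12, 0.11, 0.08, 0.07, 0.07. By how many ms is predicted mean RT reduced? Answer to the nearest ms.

The RT saving is b·ΔH. Equiprobable H₀ = log₂(8) = 3.0000 bits; with the given probabilities H = 2.8399 bits.
b·(H₀ − H) = 150 × (3.0000 − 2.8399) = 24.01 ms.

24 ms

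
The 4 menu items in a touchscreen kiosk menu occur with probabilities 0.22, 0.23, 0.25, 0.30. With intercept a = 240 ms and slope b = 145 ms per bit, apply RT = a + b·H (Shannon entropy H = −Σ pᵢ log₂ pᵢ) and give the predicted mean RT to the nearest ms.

528 ms

Entropy contributions −pᵢ log₂ pᵢ: 0.4806, 0.4877, 0.5000, 0.5211; sum H = 1.9893 bits.
RT = a + bH = 240 + 145·1.9893 = 528.45 ms.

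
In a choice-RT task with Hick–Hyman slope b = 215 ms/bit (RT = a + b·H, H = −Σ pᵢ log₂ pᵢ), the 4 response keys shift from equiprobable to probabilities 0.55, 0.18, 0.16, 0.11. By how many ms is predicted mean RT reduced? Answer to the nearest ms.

66 ms

The RT saving is b·ΔH. Equiprobable H₀ = log₂(4) = 2.0000 bits; with the given probabilities H = 1.6930 bits.
b·(H₀ − H) = 215 × (2.0000 − 1.6930) = 66.01 ms.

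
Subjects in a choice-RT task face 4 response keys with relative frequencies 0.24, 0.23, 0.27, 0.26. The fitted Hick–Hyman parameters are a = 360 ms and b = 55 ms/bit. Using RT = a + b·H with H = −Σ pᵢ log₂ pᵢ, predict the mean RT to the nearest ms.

470 ms

H = 0.24·log₂(1/0.24) + 0.23·log₂(1/0.23) + 0.27·log₂(1/0.27) + 0.26·log₂(1/0.26) = 1.9971 bits.
RT = 360 + 55 × 1.9971 = 469.84 ms.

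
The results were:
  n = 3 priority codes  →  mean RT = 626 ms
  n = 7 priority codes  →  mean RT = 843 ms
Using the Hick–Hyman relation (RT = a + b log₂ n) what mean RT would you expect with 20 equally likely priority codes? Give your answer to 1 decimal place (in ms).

1111.9 ms

Fit slope and intercept:
  b = (843 − 626) / (log₂ 7 − log₂ 3) = 217 / (2.8074 − 1.5850) = 177.521 ms/bit
  a = 626 − 177.521 × 1.5850 = 344.636 ms
Then RT(20) = 344.636 + 177.521 × log₂ 20 = 344.636 + 177.521 × 4.3219 ≈ 1111.868 ms.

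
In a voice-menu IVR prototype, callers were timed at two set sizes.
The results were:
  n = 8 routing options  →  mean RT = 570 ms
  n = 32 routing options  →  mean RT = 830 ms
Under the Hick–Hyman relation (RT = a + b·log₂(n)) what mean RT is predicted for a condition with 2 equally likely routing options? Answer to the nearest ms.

310 ms

Fit slope and intercept:
  b = (830 − 570) / (log₂ 32 − log₂ 8) = 260 / (5 − 3) = 130 ms/bit
  a = 570 − 130 × 3 = 180 ms
Then RT(2) = 180 + 130 × log₂ 2 = 180 + 130 × 1 ≈ 310.000 ms.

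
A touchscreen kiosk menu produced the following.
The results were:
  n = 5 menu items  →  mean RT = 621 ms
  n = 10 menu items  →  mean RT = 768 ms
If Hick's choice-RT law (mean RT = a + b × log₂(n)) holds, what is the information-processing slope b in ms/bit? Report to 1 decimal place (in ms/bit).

147.0 ms/bit

Slope: b = (768 − 621) / (log₂ 10 − log₂ 5) = 147/1.0000 = 147.000 ms/bit.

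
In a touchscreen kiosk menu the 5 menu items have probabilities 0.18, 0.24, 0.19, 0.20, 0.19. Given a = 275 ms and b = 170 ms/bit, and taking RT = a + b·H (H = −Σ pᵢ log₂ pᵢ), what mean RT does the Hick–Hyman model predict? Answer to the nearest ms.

668 ms

Entropy contributions −pᵢ log₂ pᵢ: 0.4453, 0.4941, 0.4552, 0.4644, 0.4552; sum H = 2.3143 bits.
RT = a + bH = 275 + 170·2.3143 = 668.43 ms.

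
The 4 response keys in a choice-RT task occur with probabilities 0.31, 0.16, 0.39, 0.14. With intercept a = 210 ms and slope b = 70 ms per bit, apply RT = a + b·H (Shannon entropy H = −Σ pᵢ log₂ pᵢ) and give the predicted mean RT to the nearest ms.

Entropy contributions −pᵢ log₂ pᵢ: 0.5238, 0.4230, 0.5298, 0.3971; sum H = 1.8737 bits.
RT = a + bH = 210 + 70·1.8737 = 341.16 ms.

341 ms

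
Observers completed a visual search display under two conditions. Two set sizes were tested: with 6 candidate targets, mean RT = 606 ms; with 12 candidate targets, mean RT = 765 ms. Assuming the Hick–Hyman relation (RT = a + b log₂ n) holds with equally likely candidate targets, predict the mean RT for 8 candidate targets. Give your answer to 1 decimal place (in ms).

Solve the two-equation system in a and b:
  b = (765 − 606) / (log₂ 12 − log₂ 6) = 159 / (3.5850 − 2.5850) = 159.000 ms/bit
  a = 606 − 159.000 × 2.5850 = 194.991 ms
Then RT(8) = 194.991 + 159.000 × log₂ 8 = 194.991 + 159.000 × 3 ≈ 671.991 ms.

672.0 ms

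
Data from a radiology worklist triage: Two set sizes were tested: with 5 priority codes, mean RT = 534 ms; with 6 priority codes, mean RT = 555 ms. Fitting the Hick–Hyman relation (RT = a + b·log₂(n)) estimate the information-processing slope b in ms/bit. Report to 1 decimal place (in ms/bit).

79.8 ms/bit

The slope on a log₂ axis is (555 − 534) / (2.5850 − 2.3219) = 79.837 ms/bit.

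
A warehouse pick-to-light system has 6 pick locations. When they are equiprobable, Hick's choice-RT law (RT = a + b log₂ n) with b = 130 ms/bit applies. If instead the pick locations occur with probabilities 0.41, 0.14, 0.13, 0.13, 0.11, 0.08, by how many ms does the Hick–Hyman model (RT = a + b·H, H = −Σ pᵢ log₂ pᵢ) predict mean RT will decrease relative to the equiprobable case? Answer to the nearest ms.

The RT saving is b·ΔH. Equiprobable H₀ = log₂(6) = 2.5850 bits; with the given probabilities H = 2.3316 bits.
b·(H₀ − H) = 130 × (2.5850 − 2.3316) = 32.94 ms.

33 ms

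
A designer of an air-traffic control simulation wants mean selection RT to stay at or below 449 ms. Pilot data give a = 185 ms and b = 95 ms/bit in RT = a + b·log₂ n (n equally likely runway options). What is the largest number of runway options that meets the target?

6

95·log₂ n ≤ 449 − 185 = 264, giving log₂ n ≤ 2.7789 and n ≤ 6.864. The largest whole number is 6.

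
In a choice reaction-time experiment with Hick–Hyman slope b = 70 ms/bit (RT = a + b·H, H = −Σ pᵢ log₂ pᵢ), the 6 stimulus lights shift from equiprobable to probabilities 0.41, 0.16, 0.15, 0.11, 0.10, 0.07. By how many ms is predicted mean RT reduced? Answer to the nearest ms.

19 ms

The RT saving is b·ΔH. Equiprobable H₀ = log₂(6) = 2.5850 bits; with the given probabilities H = 2.3120 bits.
b·(H₀ − H) = 70 × (2.5850 − 2.3120) = 19.11 ms.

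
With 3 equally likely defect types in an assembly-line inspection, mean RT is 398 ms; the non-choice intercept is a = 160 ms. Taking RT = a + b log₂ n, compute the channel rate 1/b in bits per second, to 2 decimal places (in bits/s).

6.66 bits/s

Choice component = 398 − 160 = 238 ms over log₂(3) = 1.5850 bits.
b = 238 / 1.5850 = 150.161 ms/bit, so 1/b = 6.660 bits/s.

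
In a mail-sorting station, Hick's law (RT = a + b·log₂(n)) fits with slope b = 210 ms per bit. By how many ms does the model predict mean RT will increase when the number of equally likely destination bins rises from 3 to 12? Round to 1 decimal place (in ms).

420.0 ms

ΔRT = (a + b log₂ n₂) − (a + b log₂ n₁) = b·(log₂ n₂ − log₂ n₁).
log₂(12) − log₂(3) = log₂(12/3) = log₂(4) = 2.
ΔRT = 210 × 2.0000 = 420.000 ms.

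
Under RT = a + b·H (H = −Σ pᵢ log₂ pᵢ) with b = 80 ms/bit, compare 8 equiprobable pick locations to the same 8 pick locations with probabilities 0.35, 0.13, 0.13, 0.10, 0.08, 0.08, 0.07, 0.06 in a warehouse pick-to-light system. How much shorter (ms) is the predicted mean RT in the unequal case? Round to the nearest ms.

Equiprobable entropy H₀ = log₂ 8 = 3.0000 bits.
Skewed entropy H = −Σ pᵢ log₂ pᵢ = 2.7227 bits.
ΔRT = b·(H₀ − H) = 80 × 0.2773 = 22.19 ms.

22 ms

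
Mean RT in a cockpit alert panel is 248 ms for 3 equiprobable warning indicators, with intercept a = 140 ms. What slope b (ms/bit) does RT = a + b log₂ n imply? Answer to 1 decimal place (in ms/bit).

log₂(3) = 1.5850 bits.
b = (RT − a)/log₂ n = (248 − 140) / 1.5850 = 68.140 ms/bit.

68.1 ms/bit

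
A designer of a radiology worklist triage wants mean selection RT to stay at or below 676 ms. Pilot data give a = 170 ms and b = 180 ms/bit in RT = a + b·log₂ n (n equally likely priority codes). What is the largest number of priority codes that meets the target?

7

Set 170 + 180·log₂ n ≤ 676 → log₂ n ≤ (676 − 170)/180 = 2.8111.
So n ≤ 2^2.8111 = 7.018; the largest integer n is 7.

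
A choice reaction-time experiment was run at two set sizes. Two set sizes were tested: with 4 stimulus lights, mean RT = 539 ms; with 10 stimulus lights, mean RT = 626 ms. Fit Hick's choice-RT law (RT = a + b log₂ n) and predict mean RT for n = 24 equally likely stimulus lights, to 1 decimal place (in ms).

RT is linear in log₂ n, so two points fix the line:
  b = (626 − 539) / (log₂ 10 − log₂ 4) = 87 / (3.3219 − 2) = 65.813 ms/bit
  a = 539 − 65.813 × 2 = 407.374 ms
Then RT(24) = 407.374 + 65.813 × log₂ 24 = 407.374 + 65.813 × 4.5850 ≈ 709.124 ms.

709.1 ms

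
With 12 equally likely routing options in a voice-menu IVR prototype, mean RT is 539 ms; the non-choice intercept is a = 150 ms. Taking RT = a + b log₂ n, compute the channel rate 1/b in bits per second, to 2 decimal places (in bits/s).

9.22 bits/s

b = (539 − 150)/log₂ 12 = 389/3.5850 = 108.509 ms per bit = 0.10851 s/bit; the reciprocal is 9.216 bits/s.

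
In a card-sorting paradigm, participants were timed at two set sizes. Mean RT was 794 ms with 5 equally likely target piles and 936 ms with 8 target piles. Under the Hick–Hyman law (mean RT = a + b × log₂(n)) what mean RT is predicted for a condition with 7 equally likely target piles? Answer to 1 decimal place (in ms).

895.7 ms

Fit slope and intercept:
  b = (936 − 794) / (log₂ 8 − log₂ 5) = 142 / (3 − 2.3219) = 209.417 ms/bit
  a = 794 − 209.417 × 2.3219 = 307.748 ms
Then RT(7) = 307.748 + 209.417 × log₂ 7 = 307.748 + 209.417 × 2.8074 ≈ 895.657 ms.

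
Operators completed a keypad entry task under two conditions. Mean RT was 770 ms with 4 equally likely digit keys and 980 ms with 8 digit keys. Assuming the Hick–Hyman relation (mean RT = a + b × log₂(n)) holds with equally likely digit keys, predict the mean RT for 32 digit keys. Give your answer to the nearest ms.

1400 ms

With log₂ n on the abscissa the relation is linear; from the two conditions:
  b = (980 − 770) / (log₂ 8 − log₂ 4) = 210 / (3 − 2) = 210 ms/bit
  a = 770 − 210 × 2 = 350 ms
Then RT(32) = 350 + 210 × log₂ 32 = 350 + 210 × 5 ≈ 1400.000 ms.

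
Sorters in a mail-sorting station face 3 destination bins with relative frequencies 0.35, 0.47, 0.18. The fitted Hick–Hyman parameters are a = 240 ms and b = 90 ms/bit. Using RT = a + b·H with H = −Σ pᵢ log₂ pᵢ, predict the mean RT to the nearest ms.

374 ms

H = 0.35·log₂(1/0.35) + 0.47·log₂(1/0.47) + 0.18·log₂(1/0.18) = 1.4874 bits.
RT = 240 + 90 × 1.4874 = 373.86 ms.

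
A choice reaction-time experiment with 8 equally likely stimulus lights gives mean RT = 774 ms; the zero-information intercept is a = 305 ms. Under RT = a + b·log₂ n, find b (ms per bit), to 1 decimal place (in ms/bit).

b = (774 − 305) / log₂(8) = 469 / 3 = 156.333 ms/bit.

156.3 ms/bit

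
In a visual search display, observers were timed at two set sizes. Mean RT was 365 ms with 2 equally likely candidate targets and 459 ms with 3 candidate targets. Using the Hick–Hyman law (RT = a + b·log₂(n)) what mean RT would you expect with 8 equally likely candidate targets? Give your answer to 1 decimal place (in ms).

Fit slope and intercept:
  b = (459 − 365) / (log₂ 3 − log₂ 2) = 94 / (1.5850 − 1) = 160.694 ms/bit
  a = 365 − 160.694 × 1 = 204.306 ms
Then RT(8) = 204.306 + 160.694 × log₂ 8 = 204.306 + 160.694 × 3 ≈ 686.388 ms.

686.4 ms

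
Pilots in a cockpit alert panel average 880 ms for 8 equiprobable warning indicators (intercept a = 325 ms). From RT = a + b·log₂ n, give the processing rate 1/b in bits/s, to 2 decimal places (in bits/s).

5.41 bits/s

Choice component = 880 − 325 = 555 ms over log₂(8) = 3 bits.
b = 555 / 3 = 185.000 ms/bit, so 1/b = 5.405 bits/s.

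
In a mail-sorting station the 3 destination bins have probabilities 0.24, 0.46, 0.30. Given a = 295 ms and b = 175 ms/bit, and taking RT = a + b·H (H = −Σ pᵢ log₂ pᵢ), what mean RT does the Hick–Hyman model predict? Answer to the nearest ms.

563 ms

H = 0.24·log₂(1/0.24) + 0.46·log₂(1/0.46) + 0.30·log₂(1/0.30) = 1.5306 bits.
RT = 295 + 175 × 1.5306 = 562.85 ms.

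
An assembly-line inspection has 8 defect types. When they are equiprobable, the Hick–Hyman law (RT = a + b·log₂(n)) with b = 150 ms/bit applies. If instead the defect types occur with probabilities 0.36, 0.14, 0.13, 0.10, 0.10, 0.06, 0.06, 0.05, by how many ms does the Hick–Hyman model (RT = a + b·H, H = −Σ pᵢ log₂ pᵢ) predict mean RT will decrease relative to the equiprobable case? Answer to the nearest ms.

Equiprobable entropy H₀ = log₂ 8 = 3.0000 bits.
Skewed entropy H = −Σ pᵢ log₂ pᵢ = 2.6779 bits.
ΔRT = b·(H₀ − H) = 150 × 0.3221 = 48.31 ms.

48 ms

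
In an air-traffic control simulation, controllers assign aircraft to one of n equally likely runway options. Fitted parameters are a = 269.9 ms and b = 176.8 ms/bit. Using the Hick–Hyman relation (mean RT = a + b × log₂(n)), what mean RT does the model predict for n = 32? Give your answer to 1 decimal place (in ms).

log₂(32) = 5 bits, so RT = 269.9 + 176.8 × 5 ≈ 1153.900 ms.

1153.9 ms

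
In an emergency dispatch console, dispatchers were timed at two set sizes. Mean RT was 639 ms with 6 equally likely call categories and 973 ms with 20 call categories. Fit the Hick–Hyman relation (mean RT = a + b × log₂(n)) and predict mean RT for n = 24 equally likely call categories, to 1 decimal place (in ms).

RT is linear in log₂ n, so two points fix the line:
  b = (973 − 639) / (log₂ 20 − log₂ 6) = 334 / (4.3219 − 2.5850) = 192.289 ms/bit
  a = 639 − 192.289 × 2.5850 = 141.939 ms
Then RT(24) = 141.939 + 192.289 × log₂ 24 = 141.939 + 192.289 × 4.5850 ≈ 1023.579 ms.

1023.6 ms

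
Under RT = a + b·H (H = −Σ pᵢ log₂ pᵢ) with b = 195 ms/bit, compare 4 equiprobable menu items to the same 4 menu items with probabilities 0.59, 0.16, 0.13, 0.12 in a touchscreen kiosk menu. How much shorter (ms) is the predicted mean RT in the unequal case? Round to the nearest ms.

74 ms

Equiprobable entropy H₀ = log₂ 4 = 2.0000 bits.
Skewed entropy H = −Σ pᵢ log₂ pᵢ = 1.6218 bits.
ΔRT = b·(H₀ − H) = 195 × 0.3782 = 73.74 ms.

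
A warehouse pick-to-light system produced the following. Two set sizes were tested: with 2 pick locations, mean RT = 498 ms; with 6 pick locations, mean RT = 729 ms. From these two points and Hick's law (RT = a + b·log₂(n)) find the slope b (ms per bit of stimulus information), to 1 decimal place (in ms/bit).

Slope: b = (729 − 498) / (log₂ 6 − log₂ 2) = 231/1.5850 = 145.745 ms/bit.

145.7 ms/bit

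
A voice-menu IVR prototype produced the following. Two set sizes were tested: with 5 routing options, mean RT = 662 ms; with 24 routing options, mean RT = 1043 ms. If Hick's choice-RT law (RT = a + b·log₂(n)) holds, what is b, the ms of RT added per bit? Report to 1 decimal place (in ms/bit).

The slope on a log₂ axis is (1043 − 662) / (4.5850 − 2.3219) = 168.358 ms/bit.

168.4 ms/bit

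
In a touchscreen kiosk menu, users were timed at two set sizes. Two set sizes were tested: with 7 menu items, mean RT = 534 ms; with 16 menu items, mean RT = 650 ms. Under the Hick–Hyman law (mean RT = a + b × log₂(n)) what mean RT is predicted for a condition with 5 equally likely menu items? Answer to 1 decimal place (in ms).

486.8 ms

Fit slope and intercept:
  b = (650 − 534) / (log₂ 16 − log₂ 7) = 116 / (4 − 2.8074) = 97.263 ms/bit
  a = 534 − 97.263 × 2.8074 = 260.949 ms
Then RT(5) = 260.949 + 97.263 × log₂ 5 = 260.949 + 97.263 × 2.3219 ≈ 486.786 ms.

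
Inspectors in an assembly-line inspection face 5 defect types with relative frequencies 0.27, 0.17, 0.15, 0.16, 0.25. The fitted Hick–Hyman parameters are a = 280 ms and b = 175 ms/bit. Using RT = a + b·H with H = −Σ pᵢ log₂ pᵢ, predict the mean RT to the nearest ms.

679 ms

H = 0.27·log₂(1/0.27) + 0.17·log₂(1/0.17) + 0.15·log₂(1/0.15) + 0.16·log₂(1/0.16) + 0.25·log₂(1/0.25) = 2.2782 bits.
RT = 280 + 175 × 2.2782 = 678.68 ms.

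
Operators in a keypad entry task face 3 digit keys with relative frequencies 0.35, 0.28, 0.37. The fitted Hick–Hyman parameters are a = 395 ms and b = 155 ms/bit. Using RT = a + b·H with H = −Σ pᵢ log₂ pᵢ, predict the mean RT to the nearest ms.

639 ms

Entropy contributions −pᵢ log₂ pᵢ: 0.5301, 0.5142, 0.5307; sum H = 1.5751 bits.
RT = a + bH = 395 + 155·1.5751 = 639.13 ms.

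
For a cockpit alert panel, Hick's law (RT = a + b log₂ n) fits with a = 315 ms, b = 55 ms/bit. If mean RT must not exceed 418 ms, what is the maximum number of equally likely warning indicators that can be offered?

Information budget: (418 − 315)/55 = 1.8727 bits, so n ≤ 2^1.8727 = 3.662 → at most 3.

3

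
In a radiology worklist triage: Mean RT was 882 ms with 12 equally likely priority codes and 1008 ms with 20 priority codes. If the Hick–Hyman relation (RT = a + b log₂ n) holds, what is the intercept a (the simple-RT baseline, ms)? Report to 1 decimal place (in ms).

269.1 ms

b = (RT₂ − RT₁)/(log₂ n₂ − log₂ n₁) = (1008 − 882)/(4.3219 − 3.5850) = 170.971 ms/bit.
a = RT₁ − b·log₂ n₁ = 882 − 170.971 × 3.5850 = 269.074 ms.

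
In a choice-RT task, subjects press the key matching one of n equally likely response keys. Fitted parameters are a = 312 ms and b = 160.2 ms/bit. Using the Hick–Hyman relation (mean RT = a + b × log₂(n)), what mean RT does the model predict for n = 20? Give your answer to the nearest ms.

1004 ms

log₂(20) = 4.3219 bits, so RT = 312 + 160.2 × 4.3219 ≈ 1004.373 ms.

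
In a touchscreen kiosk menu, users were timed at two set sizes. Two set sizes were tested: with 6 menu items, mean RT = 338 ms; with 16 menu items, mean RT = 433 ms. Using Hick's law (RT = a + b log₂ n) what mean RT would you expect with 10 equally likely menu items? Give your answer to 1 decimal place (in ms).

387.5 ms

Fit slope and intercept:
  b = (433 − 338) / (log₂ 16 − log₂ 6) = 95 / (4 − 2.5850) = 67.136 ms/bit
  a = 338 − 67.136 × 2.5850 = 164.456 ms
Then RT(10) = 164.456 + 67.136 × log₂ 10 = 164.456 + 67.136 × 3.3219 ≈ 387.477 ms.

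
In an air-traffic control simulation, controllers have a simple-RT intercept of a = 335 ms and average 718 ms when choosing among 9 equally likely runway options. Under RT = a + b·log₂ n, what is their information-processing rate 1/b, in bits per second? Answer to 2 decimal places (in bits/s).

Choice component = 718 − 335 = 383 ms over log₂(9) = 3.1699 bits.
b = 383 / 3.1699 = 120.823 ms/bit, so 1/b = 8.277 bits/s.

8.28 bits/s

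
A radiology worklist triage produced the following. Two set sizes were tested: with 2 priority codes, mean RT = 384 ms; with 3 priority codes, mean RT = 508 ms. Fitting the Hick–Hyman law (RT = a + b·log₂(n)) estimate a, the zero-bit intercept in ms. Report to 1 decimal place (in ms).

The slope on a log₂ axis is (508 − 384) / (1.5850 − 1) = 211.979 ms/bit.
a = RT₁ − b·log₂ n₁ = 384 − 211.979 × 1 = 172.021 ms.

172.0 ms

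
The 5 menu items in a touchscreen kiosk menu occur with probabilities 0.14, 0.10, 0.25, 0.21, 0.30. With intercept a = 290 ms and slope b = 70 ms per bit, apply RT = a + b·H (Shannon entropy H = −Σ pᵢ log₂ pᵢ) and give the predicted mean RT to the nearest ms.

H = 0.14·log₂(1/0.14) + 0.10·log₂(1/0.10) + 0.25·log₂(1/0.25) + 0.21·log₂(1/0.21) + 0.30·log₂(1/0.30) = 2.2232 bits.
RT = 290 + 70 × 2.2232 = 445.63 ms.

446 ms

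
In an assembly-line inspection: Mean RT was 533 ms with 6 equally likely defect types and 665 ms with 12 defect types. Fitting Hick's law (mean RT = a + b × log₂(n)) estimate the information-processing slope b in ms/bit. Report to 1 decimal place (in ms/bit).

b = (RT₂ − RT₁)/(log₂ n₂ − log₂ n₁) = (665 − 533)/(3.5850 − 2.5850) = 132.000 ms/bit.

132.0 ms/bit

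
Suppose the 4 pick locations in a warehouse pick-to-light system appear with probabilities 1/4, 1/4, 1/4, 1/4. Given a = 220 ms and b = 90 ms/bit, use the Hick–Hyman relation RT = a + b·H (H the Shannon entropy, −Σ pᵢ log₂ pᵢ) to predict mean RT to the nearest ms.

Each term −pᵢ log₂ pᵢ: 0.25·2 + 0.25·2 + 0.25·2 + 0.25·2; summed, H = 2.000 bits.
Mean RT = a + bH = 220 + 90·2.000 = 400.00 ms.

400 ms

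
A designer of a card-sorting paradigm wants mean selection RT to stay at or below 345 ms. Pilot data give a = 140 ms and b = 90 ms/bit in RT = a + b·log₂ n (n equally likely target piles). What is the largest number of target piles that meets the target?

4

90·log₂ n ≤ 345 − 140 = 205, giving log₂ n ≤ 2.2778 and n ≤ 4.849. The largest whole number is 4.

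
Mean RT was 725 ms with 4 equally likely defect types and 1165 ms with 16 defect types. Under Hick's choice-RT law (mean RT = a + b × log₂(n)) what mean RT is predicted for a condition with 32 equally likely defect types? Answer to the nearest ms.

1385 ms

Solve the two-equation system in a and b:
  b = (1165 − 725) / (log₂ 16 − log₂ 4) = 440 / (4 − 2) = 220 ms/bit
  a = 725 − 220 × 2 = 285 ms
Then RT(32) = 285 + 220 × log₂ 32 = 285 + 220 × 5 ≈ 1385.000 ms.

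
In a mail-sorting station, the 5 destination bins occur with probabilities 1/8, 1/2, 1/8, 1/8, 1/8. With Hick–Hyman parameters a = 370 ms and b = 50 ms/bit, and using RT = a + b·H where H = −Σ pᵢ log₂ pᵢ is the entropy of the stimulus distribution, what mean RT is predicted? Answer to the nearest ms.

H = −Σ pᵢ log₂ pᵢ = 0.125·3 + 0.5·1 + 0.125·3 + 0.125·3 + 0.125·3 = 2.000 bits.
RT = 370 + 50 × 2.000 = 470.00 ms.

470 ms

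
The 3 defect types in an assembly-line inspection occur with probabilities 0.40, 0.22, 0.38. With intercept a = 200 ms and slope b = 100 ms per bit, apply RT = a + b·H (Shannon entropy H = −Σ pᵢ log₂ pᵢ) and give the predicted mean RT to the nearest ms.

354 ms

H = 0.40·log₂(1/0.40) + 0.22·log₂(1/0.22) + 0.38·log₂(1/0.38) = 1.5398 bits.
RT = 200 + 100 × 1.5398 = 353.98 ms.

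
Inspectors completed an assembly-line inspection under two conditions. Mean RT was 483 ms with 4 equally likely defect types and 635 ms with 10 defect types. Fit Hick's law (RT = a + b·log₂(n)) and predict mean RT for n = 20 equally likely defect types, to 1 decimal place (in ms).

750.0 ms

With log₂ n on the abscissa the relation is linear; from the two conditions:
  b = (635 − 483) / (log₂ 10 − log₂ 4) = 152 / (3.3219 − 2) = 114.984 ms/bit
  a = 483 − 114.984 × 2 = 253.033 ms
Then RT(20) = 253.033 + 114.984 × log₂ 20 = 253.033 + 114.984 × 4.3219 ≈ 749.984 ms.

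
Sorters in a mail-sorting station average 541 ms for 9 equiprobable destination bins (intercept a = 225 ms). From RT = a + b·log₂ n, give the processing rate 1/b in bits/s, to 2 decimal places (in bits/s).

10.03 bits/s

Choice component = 541 − 225 = 316 ms over log₂(9) = 3.1699 bits.
b = 316 / 3.1699 = 99.687 ms/bit, so 1/b = 10.031 bits/s.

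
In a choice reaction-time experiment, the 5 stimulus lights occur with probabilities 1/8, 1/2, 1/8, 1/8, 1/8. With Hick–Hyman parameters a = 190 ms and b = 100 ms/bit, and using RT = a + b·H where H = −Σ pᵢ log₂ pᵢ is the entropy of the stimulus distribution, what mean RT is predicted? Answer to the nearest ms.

H = −Σ pᵢ log₂ pᵢ = 0.125·3 + 0.5·1 + 0.125·3 + 0.125·3 + 0.125·3 = 2.000 bits.
RT = 190 + 100 × 2.000 = 390.00 ms.

390 ms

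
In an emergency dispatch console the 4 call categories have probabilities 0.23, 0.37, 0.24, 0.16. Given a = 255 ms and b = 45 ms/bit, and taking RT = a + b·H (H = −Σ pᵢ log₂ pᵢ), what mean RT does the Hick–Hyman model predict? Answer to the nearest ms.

342 ms

Entropy contributions −pᵢ log₂ pᵢ: 0.4877, 0.5307, 0.4941, 0.4230; sum H = 1.9355 bits.
RT = a + bH = 255 + 45·1.9355 = 342.10 ms.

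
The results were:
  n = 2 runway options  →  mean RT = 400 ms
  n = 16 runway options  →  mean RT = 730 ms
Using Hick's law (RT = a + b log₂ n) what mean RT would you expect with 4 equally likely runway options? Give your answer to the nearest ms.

RT is linear in log₂ n, so two points fix the line:
  b = (730 − 400) / (log₂ 16 − log₂ 2) = 330 / (4 − 1) = 110 ms/bit
  a = 400 − 110 × 1 = 290 ms
Then RT(4) = 290 + 110 × log₂ 4 = 290 + 110 × 2 ≈ 510.000 ms.

510 ms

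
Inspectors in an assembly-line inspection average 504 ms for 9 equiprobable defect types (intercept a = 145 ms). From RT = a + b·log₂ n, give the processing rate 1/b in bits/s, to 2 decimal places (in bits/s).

8.83 bits/s

b = (504 − 145)/log₂ 9 = 359/3.1699 = 113.252 ms per bit = 0.11325 s/bit; the reciprocal is 8.830 bits/s.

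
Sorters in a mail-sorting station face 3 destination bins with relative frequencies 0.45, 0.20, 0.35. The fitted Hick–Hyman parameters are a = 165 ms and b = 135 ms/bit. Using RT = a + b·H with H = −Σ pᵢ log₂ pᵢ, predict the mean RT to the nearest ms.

369 ms

Entropy contributions −pᵢ log₂ pᵢ: 0.5184, 0.4644, 0.5301; sum H = 1.5129 bits.
RT = a + bH = 165 + 135·1.5129 = 369.24 ms.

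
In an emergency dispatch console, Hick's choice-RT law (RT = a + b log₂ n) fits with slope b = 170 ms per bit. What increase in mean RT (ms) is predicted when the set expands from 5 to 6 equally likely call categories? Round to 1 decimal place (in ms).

44.7 ms

Only the slope matters, since a is common to both: ΔRT = b·log₂(n₂/n₁).
log₂(6) − log₂(5) = 2.5850 − 2.3219 = 0.2630.
ΔRT = 170 × 0.2630 = 44.716 ms.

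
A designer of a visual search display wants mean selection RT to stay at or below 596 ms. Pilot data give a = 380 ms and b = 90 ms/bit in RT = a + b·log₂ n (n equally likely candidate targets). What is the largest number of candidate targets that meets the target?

5

Set 380 + 90·log₂ n ≤ 596 → log₂ n ≤ (596 − 380)/90 = 2.4000.
So n ≤ 2^2.4000 = 5.278; the largest integer n is 5.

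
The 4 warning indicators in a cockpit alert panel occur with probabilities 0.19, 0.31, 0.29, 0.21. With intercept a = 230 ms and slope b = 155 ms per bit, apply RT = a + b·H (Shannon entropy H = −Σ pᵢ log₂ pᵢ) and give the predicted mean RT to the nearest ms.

H = 0.19·log₂(1/0.19) + 0.31·log₂(1/0.31) + 0.29·log₂(1/0.29) + 0.21·log₂(1/0.21) = 1.9697 bits.
RT = 230 + 155 × 1.9697 = 535.31 ms.

535 ms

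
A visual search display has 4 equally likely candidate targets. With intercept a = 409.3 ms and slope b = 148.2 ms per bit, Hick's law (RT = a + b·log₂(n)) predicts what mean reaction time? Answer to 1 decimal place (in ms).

705.7 ms

log₂(4) = 2 bits, so RT = 409.3 + 148.2 × 2 ≈ 705.700 ms.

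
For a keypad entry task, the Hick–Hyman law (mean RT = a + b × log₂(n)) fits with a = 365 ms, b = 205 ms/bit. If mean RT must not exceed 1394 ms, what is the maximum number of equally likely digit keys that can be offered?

32

205·log₂ n ≤ 1394 − 365 = 1029, giving log₂ n ≤ 5.0195 and n ≤ 32.436. The largest whole number is 32.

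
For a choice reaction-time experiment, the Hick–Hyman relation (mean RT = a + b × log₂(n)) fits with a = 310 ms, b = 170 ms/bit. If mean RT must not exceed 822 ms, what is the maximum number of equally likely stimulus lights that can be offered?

Information budget: (822 − 310)/170 = 3.0118 bits, so n ≤ 2^3.0118 = 8.066 → at most 8.

8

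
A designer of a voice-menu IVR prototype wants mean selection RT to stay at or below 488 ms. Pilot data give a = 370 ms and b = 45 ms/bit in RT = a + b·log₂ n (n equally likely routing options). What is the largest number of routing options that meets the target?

Information budget: (488 − 370)/45 = 2.6222 bits, so n ≤ 2^2.6222 = 6.157 → at most 6.

6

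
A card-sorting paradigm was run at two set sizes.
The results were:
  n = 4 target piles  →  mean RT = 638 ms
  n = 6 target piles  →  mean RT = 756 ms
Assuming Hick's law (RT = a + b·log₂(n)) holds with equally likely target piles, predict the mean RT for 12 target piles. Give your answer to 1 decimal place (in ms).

Fit slope and intercept:
  b = (756 − 638) / (log₂ 6 − log₂ 4) = 118 / (2.5850 − 2) = 201.722 ms/bit
  a = 638 − 201.722 × 2 = 234.555 ms
Then RT(12) = 234.555 + 201.722 × log₂ 12 = 234.555 + 201.722 × 3.5850 ≈ 957.722 ms.

957.7 ms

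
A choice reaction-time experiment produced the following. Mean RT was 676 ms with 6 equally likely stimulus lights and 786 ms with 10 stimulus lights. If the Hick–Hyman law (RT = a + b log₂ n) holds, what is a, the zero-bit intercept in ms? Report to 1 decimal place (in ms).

b = (RT₂ − RT₁)/(log₂ n₂ − log₂ n₁) = (786 − 676)/(3.3219 − 2.5850) = 149.261 ms/bit.
Intercept: a = 676 − 149.261·log₂(6) = 290.167 ms.

290.2 ms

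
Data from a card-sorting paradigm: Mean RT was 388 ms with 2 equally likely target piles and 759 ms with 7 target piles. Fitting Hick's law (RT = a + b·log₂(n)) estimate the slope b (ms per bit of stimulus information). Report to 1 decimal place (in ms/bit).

205.3 ms/bit

b = (RT₂ − RT₁)/(log₂ n₂ − log₂ n₁) = (759 − 388)/(2.8074 − 1) = 205.272 ms/bit.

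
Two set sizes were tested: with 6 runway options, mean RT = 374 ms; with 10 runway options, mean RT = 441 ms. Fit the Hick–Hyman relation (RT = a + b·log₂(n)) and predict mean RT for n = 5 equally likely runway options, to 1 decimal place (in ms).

350.1 ms

Solve the two-equation system in a and b:
  b = (441 − 374) / (log₂ 10 − log₂ 6) = 67 / (3.3219 − 2.5850) = 90.913 ms/bit
  a = 374 − 90.913 × 2.5850 = 138.992 ms
Then RT(5) = 138.992 + 90.913 × log₂ 5 = 138.992 + 90.913 × 2.3219 ≈ 350.087 ms.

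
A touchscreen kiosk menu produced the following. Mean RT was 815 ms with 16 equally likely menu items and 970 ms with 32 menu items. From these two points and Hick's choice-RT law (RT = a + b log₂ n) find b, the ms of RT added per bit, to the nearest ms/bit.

Slope: b = (970 − 815) / (log₂ 32 − log₂ 16) = 155/1.0000 = 155 ms/bit.

155 ms/bit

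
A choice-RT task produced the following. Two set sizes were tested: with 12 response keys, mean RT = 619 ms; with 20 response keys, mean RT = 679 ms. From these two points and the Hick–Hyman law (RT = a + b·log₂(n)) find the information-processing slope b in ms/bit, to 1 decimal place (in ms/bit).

Slope: b = (679 − 619) / (log₂ 20 − log₂ 12) = 60/0.7370 = 81.415 ms/bit.

81.4 ms/bit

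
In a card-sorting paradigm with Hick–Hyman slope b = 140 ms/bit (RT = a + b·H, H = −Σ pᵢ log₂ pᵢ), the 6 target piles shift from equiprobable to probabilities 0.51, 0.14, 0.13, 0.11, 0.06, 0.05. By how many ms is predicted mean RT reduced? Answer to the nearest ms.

70 ms

Equiprobable entropy H₀ = log₂ 6 = 2.5850 bits.
Skewed entropy H = −Σ pᵢ log₂ pᵢ = 2.0851 bits.
ΔRT = b·(H₀ − H) = 140 × 0.4999 = 69.98 ms.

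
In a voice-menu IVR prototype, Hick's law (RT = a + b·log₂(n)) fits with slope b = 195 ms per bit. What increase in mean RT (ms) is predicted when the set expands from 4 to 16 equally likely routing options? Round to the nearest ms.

390 ms

ΔRT = (a + b log₂ n₂) − (a + b log₂ n₁) = b·(log₂ n₂ − log₂ n₁).
log₂(16) − log₂(4) = log₂(16/4) = log₂(4) = 2.
ΔRT = 195 × 2.0000 = 390.000 ms.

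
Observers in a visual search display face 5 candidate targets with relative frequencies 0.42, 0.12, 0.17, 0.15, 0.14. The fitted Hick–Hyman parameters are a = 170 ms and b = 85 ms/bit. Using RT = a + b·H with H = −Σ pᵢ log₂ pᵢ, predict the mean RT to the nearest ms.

351 ms

Entropy contributions −pᵢ log₂ pᵢ: 0.5256, 0.3671, 0.4346, 0.4105, 0.3971; sum H = 2.1350 bits.
RT = a + bH = 170 + 85·2.1350 = 351.47 ms.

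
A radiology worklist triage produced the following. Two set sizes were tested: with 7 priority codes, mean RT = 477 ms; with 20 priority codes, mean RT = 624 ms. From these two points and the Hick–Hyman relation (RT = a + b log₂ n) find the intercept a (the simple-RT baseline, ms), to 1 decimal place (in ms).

The slope on a log₂ axis is (624 − 477) / (4.3219 − 2.8074) = 97.057 ms/bit.
a = RT₁ − b·log₂ n₁ = 477 − 97.057 × 2.8074 = 204.526 ms.

204.5 ms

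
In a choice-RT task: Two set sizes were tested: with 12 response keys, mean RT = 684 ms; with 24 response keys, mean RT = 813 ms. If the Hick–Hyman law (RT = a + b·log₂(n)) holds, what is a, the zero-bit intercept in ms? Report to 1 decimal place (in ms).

221.5 ms

b = (RT₂ − RT₁)/(log₂ n₂ − log₂ n₁) = (813 − 684)/(4.5850 − 3.5850) = 129.000 ms/bit.
a = RT₁ − b·log₂ n₁ = 684 − 129.000 × 3.5850 = 221.540 ms.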